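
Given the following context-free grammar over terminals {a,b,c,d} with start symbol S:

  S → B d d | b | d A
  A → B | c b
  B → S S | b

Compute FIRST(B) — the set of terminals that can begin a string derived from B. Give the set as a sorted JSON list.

Compute FIRST by fixpoint:
round 1:
  A via A→c b: +{c}
  B via B→b: +{b}
  S via S→B d d: +{b}
  S via S→d A: +{d}
  FIRST(S)={b,d}  FIRST(A)={c}  FIRST(B)={b}
round 2:
  A via A→B: +{b}
  B via B→S S: +{d}
  FIRST(S)={b,d}  FIRST(A)={b,c}  FIRST(B)={b,d}
round 3:
  A via A→B: +{d}
  FIRST(S)={b,d}  FIRST(A)={b,c,d}  FIRST(B)={b,d}
round 4: — fixpoint
  FIRST(S)={b,d}  FIRST(A)={b,c,d}  FIRST(B)={b,d}

FIRST(B) = ["b", "d"]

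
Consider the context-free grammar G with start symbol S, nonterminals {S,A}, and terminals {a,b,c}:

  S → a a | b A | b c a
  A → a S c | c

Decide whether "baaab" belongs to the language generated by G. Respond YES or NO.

Convert to CNF:
  S -> T0 T0 | T2 A | T2 X4
  A -> T0 X3 | c
  T0 -> a
  T1 -> c
  T2 -> b
  X3 -> S T1
  X4 -> T1 T0

CYK table (by increasing span):
  cell(0,0) b: {T2}  orig:{}
  cell(1,1) a: {T0}  orig:{}
  cell(2,2) a: {T0}  orig:{}
  cell(3,3) a: {T0}  orig:{}
  cell(4,4) b: {T2}  orig:{}
  cell(0,1) ba: ∅
  cell(1,2) aa: {S}
  cell(2,3) aa: {S}
  cell(3,4) ab: ∅
  cell(0,2) baa: ∅
  cell(1,3) aaa: ∅
  cell(2,4) aab: ∅
  cell(0,3) baaa: ∅
  cell(1,4) aaab: ∅
  cell(0,4) baaab: ∅

S ∉ T[0,4] ⇒ NO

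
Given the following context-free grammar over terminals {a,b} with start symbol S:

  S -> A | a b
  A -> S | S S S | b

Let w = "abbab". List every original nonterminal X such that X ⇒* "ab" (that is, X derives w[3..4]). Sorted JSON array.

Convert to CNF:
  S -> S X3 | T0 T1 | b
  A -> S X2 | T0 T1 | b
  T0 -> a
  T1 -> b
  X2 -> S S
  X3 -> S S

Fill CYK table bottom-up, restricted to cells inside w[3..4]:
  [3..3]={T0}  "a"  orig:{}
  [4..4]={A,S,T1}  "b"  orig:{A,S}
  [3..4]={A,S}  "ab"

Original NTs in T[3,4] deriving "ab": ["A", "S"]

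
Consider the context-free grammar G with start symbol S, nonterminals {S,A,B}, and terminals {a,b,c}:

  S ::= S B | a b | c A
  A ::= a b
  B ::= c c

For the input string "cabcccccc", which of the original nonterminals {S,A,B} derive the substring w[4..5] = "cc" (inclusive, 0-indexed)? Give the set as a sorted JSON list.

CNF form of G:
  S -> S B | T0 T1 | T2 A
  A -> T0 T1
  B -> T2 T2
  T0 -> a
  T1 -> b
  T2 -> c

CYK table (by increasing span), restricted to cells inside w[4..5]:
  cell(4,4) c: {T2}  orig:{}
  cell(5,5) c: {T2}  orig:{}
  cell(4,5) cc: {B}

Original NTs in T[4,5] deriving "cc": ["B"]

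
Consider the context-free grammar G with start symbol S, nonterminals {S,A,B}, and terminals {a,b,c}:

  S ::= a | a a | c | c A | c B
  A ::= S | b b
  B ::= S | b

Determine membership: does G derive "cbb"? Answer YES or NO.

CNF form of G:
  S -> T0 T0 | T2 A | T2 B | a | c
  A -> T0 T0 | T1 T1 | T2 A | T2 B | a | c
  B -> T0 T0 | T2 A | T2 B | a | b | c
  T0 -> a
  T1 -> b
  T2 -> c

Fill CYK table bottom-up:
  T[0,0] 'c' = {A,B,S,T2}  orig:{A,B,S}
  T[1,1] 'b' = {B,T1}  orig:{B}
  T[2,2] 'b' = {B,T1}  orig:{B}
  T[0,1] 'cb' = {A,B,S}
  T[1,2] 'bb' = {A}
  T[0,2] 'cbb' = {A,B,S}

S ∈ T[0,2] ⇒ YES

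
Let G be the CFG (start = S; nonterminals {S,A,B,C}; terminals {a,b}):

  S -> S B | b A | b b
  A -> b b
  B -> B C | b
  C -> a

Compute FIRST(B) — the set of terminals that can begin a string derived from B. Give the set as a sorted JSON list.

FIRST sets, iterate to fixpoint:
round 1:
  A via A→b b: +{b}
  B via B→b: +{b}
  C via C→a: +{a}
  S via S→b A: +{b}
  S: {b}  A: {b}  B: {b}  C: {a}
round 2: (stable)
  S: {b}  A: {b}  B: {b}  C: {a}

FIRST(B) = ["b"]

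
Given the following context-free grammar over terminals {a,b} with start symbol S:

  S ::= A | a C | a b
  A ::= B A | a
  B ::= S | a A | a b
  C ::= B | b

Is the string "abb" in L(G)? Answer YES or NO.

Convert to CNF:
  S -> B A | T0 C | T0 T1 | a
  A -> B A | a
  B -> B A | T0 A | T0 C | T0 T1 | a
  C -> B A | T0 A | T0 C | T0 T1 | a | b
  T0 -> a
  T1 -> b

Fill CYK table bottom-up:
  [0..0]={A,B,C,S,T0}  "a"  orig:{A,B,C,S}
  [1..1]={C,T1}  "b"  orig:{C}
  [2..2]={C,T1}  "b"  orig:{C}
  [0..1]={B,C,S}  "ab"
  [1..2]=∅  "bb"
  [0..2]=∅  "abb"

S ∉ T[0,2] ⇒ NO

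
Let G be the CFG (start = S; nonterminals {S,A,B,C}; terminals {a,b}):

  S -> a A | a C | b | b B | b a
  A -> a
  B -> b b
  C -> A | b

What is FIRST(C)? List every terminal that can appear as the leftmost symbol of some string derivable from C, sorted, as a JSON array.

Compute FIRST by fixpoint:
round 1:
  A via A→a: +{a}
  B via B→b b: +{b}
  C via C→A: +{a}
  C via C→b: +{b}
  S via S→a A: +{a}
  S via S→b: +{b}
  S: {a,b}  A: {a}  B: {b}  C: {a,b}
round 2: (stable)
  S: {a,b}  A: {a}  B: {b}  C: {a,b}

FIRST(C) = ["a", "b"]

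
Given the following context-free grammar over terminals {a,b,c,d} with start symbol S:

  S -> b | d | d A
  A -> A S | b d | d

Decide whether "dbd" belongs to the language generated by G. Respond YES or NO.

CNF form of G:
  S -> T1 A | b | d
  A -> A S | T0 T1 | d
  T0 -> b
  T1 -> d

CYK table (by increasing span):
  cell(0,0) d: {A,S,T1}  orig:{A,S}
  cell(1,1) b: {S,T0}  orig:{S}
  cell(2,2) d: {A,S,T1}  orig:{A,S}
  cell(0,1) db: {A}
  cell(1,2) bd: {A}
  cell(0,2) dbd: {A,S}

S ∈ T[0,2] ⇒ YES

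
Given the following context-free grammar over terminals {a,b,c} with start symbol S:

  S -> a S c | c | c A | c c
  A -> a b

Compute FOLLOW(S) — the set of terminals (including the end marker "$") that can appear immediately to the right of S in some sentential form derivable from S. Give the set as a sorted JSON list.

Compute FIRST by fixpoint:
round 1:
  A via A→a b: +{a}
  S via S→a S c: +{a}
  S via S→c: +{c}
  S: {a,c}  A: {a}
round 2: — fixpoint
  S: {a,c}  A: {a}

FOLLOW sets:
seed FOLLOW(S) with $
pass 1:
  S→a S c: FOLLOW(S) ⊇ FIRST(c) = {c}; new: +{c}
  S→c A: FOLLOW(A) ⊇ FOLLOW(S) ⊇ {$,c}; new: +{$,c}
  FOLLOW(S)={$,c}  FOLLOW(A)={$,c}
pass 2: done
  FOLLOW(S)={$,c}  FOLLOW(A)={$,c}

FOLLOW(S) = ["$", "c"]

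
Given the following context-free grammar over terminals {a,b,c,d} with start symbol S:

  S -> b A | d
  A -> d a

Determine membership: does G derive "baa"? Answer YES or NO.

Convert to CNF:
  S -> T2 A | d
  A -> T0 T1
  T0 -> d
  T1 -> a
  T2 -> b

CYK fill:
  [0..0]={T2}  "b"  orig:{}
  [1..1]={T1}  "a"  orig:{}
  [2..2]={T1}  "a"  orig:{}
  [0..1]=∅  "ba"
  [1..2]=∅  "aa"
  [0..2]=∅  "baa"

S ∉ T[0,2] ⇒ NO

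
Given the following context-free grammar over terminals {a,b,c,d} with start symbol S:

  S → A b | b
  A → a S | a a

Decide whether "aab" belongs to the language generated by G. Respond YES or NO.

CNF form of G:
  S -> A T1 | b
  A -> T0 S | T0 T0
  T0 -> a
  T1 -> b

CYK table (by increasing span):
  T[0,0] 'a' = {T0}  orig:{}
  T[1,1] 'a' = {T0}  orig:{}
  T[2,2] 'b' = {S,T1}  orig:{S}
  T[0,1] 'aa' = {A}
  T[1,2] 'ab' = {A}
  T[0,2] 'aab' = {S}

S ∈ T[0,2] ⇒ YES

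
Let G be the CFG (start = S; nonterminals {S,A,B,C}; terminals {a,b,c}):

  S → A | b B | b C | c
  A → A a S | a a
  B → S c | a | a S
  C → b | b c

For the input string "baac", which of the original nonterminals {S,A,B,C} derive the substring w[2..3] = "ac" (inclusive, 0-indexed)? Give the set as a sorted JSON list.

CNF form of G:
  S -> A X4 | T0 T0 | T2 B | T2 C | c
  A -> A X3 | T0 T0
  B -> S T1 | T0 S | a
  C -> T2 T1 | b
  T0 -> a
  T1 -> c
  T2 -> b
  X3 -> T0 S
  X4 -> T0 S

CYK table (by increasing span), restricted to cells inside w[2..3]:
  [2..2]={B,T0}  "a"  orig:{B}
  [3..3]={S,T1}  "c"  orig:{S}
  [2..3]={B,X3,X4}  "ac"  orig:{B}

Original NTs in T[2,3] deriving "ac": ["B"]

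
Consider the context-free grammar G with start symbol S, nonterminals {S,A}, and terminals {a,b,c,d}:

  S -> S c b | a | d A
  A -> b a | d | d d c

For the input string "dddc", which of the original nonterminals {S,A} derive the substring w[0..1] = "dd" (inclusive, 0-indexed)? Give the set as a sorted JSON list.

Convert to CNF:
  S -> S X5 | T2 A | a
  A -> T0 T1 | T2 X4 | d
  T0 -> b
  T1 -> a
  T2 -> d
  T3 -> c
  X4 -> T2 T3
  X5 -> T3 T0

CYK table (by increasing span), restricted to cells inside w[0..1]:
  [0..0]={A,T2}  "d"  orig:{A}
  [1..1]={A,T2}  "d"  orig:{A}
  [0..1]={S}  "dd"

Original NTs in T[0,1] deriving "dd": ["S"]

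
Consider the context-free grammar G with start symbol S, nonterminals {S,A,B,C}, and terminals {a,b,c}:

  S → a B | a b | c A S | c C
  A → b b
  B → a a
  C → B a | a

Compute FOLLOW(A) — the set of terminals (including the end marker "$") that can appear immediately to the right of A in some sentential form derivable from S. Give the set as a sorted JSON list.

FIRST sets, iterate to fixpoint:
pass 1:
  A via A→b b: +{b}
  B via B→a a: +{a}
  C via C→B a: +{a}
  S via S→a B: +{a}
  S via S→c A S: +{c}
  FIRST[S]={a,c}  FIRST[A]={b}  FIRST[B]={a}  FIRST[C]={a}
pass 2: (no change)
  FIRST[S]={a,c}  FIRST[A]={b}  FIRST[B]={a}  FIRST[C]={a}

Compute FOLLOW by fixpoint:
FOLLOW(S) := {$}
pass 1:
  C→B a: FOLLOW(B) ⊇ FIRST(a) = {a}; new: +{a}
  S→a B: FOLLOW(B) ⊇ FOLLOW(S) ⊇ {$}; new: +{$}
  S→c A S: FOLLOW(A) ⊇ FIRST(S) = {a,c}; new: +{a,c}
  S→c C: FOLLOW(C) ⊇ FOLLOW(S) ⊇ {$}; new: +{$}
  FOLLOW(S)={$}  FOLLOW(A)={a,c}  FOLLOW(B)={$,a}  FOLLOW(C)={$}
pass 2: (stable)
  FOLLOW(S)={$}  FOLLOW(A)={a,c}  FOLLOW(B)={$,a}  FOLLOW(C)={$}

FOLLOW(A) = ["a", "c"]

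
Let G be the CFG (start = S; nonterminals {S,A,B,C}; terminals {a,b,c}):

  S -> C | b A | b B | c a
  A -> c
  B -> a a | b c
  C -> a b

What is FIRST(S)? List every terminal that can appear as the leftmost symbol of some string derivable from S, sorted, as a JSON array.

FIRST sets, iterate to fixpoint:
[1]
  A via A→c: +{c}
  B via B→a a: +{a}
  B via B→b c: +{b}
  C via C→a b: +{a}
  S via S→C: +{a}
  S via S→b A: +{b}
  S via S→c a: +{c}
  FIRST(S)={a,b,c}  FIRST(A)={c}  FIRST(B)={a,b}  FIRST(C)={a}
[2] done
  FIRST(S)={a,b,c}  FIRST(A)={c}  FIRST(B)={a,b}  FIRST(C)={a}

FIRST(S) = ["a", "b", "c"]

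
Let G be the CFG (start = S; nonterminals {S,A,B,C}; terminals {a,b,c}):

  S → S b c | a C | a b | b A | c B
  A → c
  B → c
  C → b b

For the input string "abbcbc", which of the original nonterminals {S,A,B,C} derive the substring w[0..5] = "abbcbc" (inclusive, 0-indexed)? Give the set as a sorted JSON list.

CNF form of G:
  S -> S X3 | T0 A | T1 B | T2 C | T2 T0
  A -> c
  B -> c
  C -> T0 T0
  T0 -> b
  T1 -> c
  T2 -> a
  X3 -> T0 T1

CYK table (by increasing span) (cells [i..j] with 0 ≤ i ≤ j ≤ 5 only):
  cell(0,0) a: {T2}  orig:{}
  cell(1,1) b: {T0}  orig:{}
  cell(2,2) b: {T0}  orig:{}
  cell(3,3) c: {A,B,T1}  orig:{A,B}
  cell(4,4) b: {T0}  orig:{}
  cell(5,5) c: {A,B,T1}  orig:{A,B}
  cell(0,1) ab: {S}
  cell(1,2) bb: {C}
  cell(2,3) bc: {S,X3}  orig:{S}
  cell(3,4) cb: ∅
  cell(4,5) bc: {S,X3}  orig:{S}
  cell(0,2) abb: {S}
  cell(1,3) bbc: ∅
  cell(2,4) bcb: ∅
  cell(3,5) cbc: ∅
  cell(0,3) abbc: {S}
  cell(1,4) bbcb: ∅
  cell(2,5) bcbc: {S}
  cell(0,4) abbcb: ∅
  cell(1,5) bbcbc: ∅
  cell(0,5) abbcbc: {S}

Original NTs in T[0,5] deriving "abbcbc": ["S"]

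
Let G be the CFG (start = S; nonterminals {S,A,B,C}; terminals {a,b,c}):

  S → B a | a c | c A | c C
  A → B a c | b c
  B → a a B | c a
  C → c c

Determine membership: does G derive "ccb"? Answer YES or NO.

CNF form of G:
  S -> B T0 | T0 T1 | T1 A | T1 C
  A -> B X3 | T2 T1
  B -> T0 X4 | T1 T0
  C -> T1 T1
  T0 -> a
  T1 -> c
  T2 -> b
  X3 -> T0 T1
  X4 -> T0 B

CYK table (by increasing span):
  T[0,0] 'c' = {T1}  orig:{}
  T[1,1] 'c' = {T1}  orig:{}
  T[2,2] 'b' = {T2}  orig:{}
  T[0,1] 'cc' = {C}
  T[1,2] 'cb' = ∅
  T[0,2] 'ccb' = ∅

S ∉ T[0,2] ⇒ NO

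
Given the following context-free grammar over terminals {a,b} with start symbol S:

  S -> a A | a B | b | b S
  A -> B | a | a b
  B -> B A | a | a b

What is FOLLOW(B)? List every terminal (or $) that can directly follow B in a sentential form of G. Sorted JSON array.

Compute FIRST by fixpoint:
iter 1:
  A via A→a: +{a}
  B via B→a: +{a}
  S via S→a A: +{a}
  S via S→b: +{b}
  FIRST[S]={a,b}  FIRST[A]={a}  FIRST[B]={a}
iter 2: — fixpoint
  FIRST[S]={a,b}  FIRST[A]={a}  FIRST[B]={a}

FOLLOW iteration:
initialize: $ ∈ FOLLOW(S)
[1]
  B→B A: FOLLOW(B) ⊇ FIRST(A) = {a}; new: +{a}
  B→B A: FOLLOW(A) ⊇ FOLLOW(B) ⊇ {a}; new: +{a}
  S→a A: FOLLOW(A) ⊇ FOLLOW(S) ⊇ {$}; new: +{$}
  S→a B: FOLLOW(B) ⊇ FOLLOW(S) ⊇ {$}; new: +{$}
  S: {$}  A: {$,a}  B: {$,a}
[2] done
  S: {$}  A: {$,a}  B: {$,a}

FOLLOW(B) = ["$", "a"]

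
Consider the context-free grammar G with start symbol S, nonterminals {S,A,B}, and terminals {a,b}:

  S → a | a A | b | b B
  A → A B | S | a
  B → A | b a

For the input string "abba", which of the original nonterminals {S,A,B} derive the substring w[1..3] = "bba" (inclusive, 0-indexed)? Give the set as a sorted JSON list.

Convert to CNF:
  S -> T0 A | T1 B | a | b
  A -> A B | T0 A | T1 B | a | b
  B -> A B | T0 A | T1 B | T1 T0 | a | b
  T0 -> a
  T1 -> b

CYK fill (cells [i..j] with 1 ≤ i ≤ j ≤ 3 only):
  [1..1]={A,B,S,T1}  "b"  orig:{A,B,S}
  [2..2]={A,B,S,T1}  "b"  orig:{A,B,S}
  [3..3]={A,B,S,T0}  "a"  orig:{A,B,S}
  [1..2]={A,B,S}  "bb"
  [2..3]={A,B,S}  "ba"
  [1..3]={A,B,S}  "bba"

Original NTs in T[1,3] deriving "bba": ["A", "B", "S"]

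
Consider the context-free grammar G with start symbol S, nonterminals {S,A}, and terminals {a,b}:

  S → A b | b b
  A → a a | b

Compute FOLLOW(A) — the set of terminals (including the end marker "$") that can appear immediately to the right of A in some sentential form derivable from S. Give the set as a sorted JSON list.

FIRST sets, iterate to fixpoint:
round 1:
  A via A→a a: +{a}
  A via A→b: +{b}
  S via S→A b: +{a,b}
  FIRST(S)={a,b}  FIRST(A)={a,b}
round 2: done
  FIRST(S)={a,b}  FIRST(A)={a,b}

FOLLOW sets:
initialize: $ ∈ FOLLOW(S)
[1]
  S→A b: FOLLOW(A) ⊇ FIRST(b) = {b}; new: +{b}
  FOLLOW(S)={$}  FOLLOW(A)={b}
[2] — fixpoint
  FOLLOW(S)={$}  FOLLOW(A)={b}

FOLLOW(A) = ["b"]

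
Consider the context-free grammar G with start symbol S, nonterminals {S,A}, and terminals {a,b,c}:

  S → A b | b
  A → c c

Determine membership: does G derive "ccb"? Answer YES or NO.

CNF form of G:
  S -> A T1 | b
  A -> T0 T0
  T0 -> c
  T1 -> b

CYK table (by increasing span):
  T[0,0] 'c' = {T0}  orig:{}
  T[1,1] 'c' = {T0}  orig:{}
  T[2,2] 'b' = {S,T1}  orig:{S}
  T[0,1] 'cc' = {A}
  T[1,2] 'cb' = ∅
  T[0,2] 'ccb' = {S}

S ∈ T[0,2] ⇒ YES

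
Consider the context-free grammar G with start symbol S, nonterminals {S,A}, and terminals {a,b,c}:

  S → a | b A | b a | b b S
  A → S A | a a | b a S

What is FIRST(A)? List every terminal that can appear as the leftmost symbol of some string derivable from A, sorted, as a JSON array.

Compute FIRST by fixpoint:
pass 1:
  A via A→a a: +{a}
  A via A→b a S: +{b}
  S via S→a: +{a}
  S via S→b A: +{b}
  FIRST[S]={a,b}  FIRST[A]={a,b}
pass 2: (no change)
  FIRST[S]={a,b}  FIRST[A]={a,b}

FIRST(A) = ["a", "b"]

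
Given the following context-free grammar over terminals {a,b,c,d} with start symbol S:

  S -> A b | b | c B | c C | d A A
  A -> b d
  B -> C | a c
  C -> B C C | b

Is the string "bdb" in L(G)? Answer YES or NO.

Convert to CNF:
  S -> A T0 | T1 X6 | T3 B | T3 C | b
  A -> T0 T1
  B -> B X4 | T2 T3 | b
  C -> B X5 | b
  T0 -> b
  T1 -> d
  T2 -> a
  T3 -> c
  X4 -> C C
  X5 -> C C
  X6 -> A A

CYK table (by increasing span):
  [0..0]={B,C,S,T0}  "b"  orig:{B,C,S}
  [1..1]={T1}  "d"  orig:{}
  [2..2]={B,C,S,T0}  "b"  orig:{B,C,S}
  [0..1]={A}  "bd"
  [1..2]=∅  "db"
  [0..2]={S}  "bdb"

S ∈ T[0,2] ⇒ YES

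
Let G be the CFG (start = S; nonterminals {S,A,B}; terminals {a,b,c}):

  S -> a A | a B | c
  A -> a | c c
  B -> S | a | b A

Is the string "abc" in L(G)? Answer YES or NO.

CNF form of G:
  S -> T1 A | T1 B | c
  A -> T0 T0 | a
  B -> T1 A | T1 B | T2 A | a | c
  T0 -> c
  T1 -> a
  T2 -> b

CYK fill:
  [0..0]={A,B,T1}  "a"  orig:{A,B}
  [1..1]={T2}  "b"  orig:{}
  [2..2]={B,S,T0}  "c"  orig:{B,S}
  [0..1]=∅  "ab"
  [1..2]=∅  "bc"
  [0..2]=∅  "abc"

S ∉ T[0,2] ⇒ NO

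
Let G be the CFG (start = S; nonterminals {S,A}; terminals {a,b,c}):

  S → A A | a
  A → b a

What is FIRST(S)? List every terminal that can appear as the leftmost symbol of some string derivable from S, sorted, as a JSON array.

Compute FIRST by fixpoint:
pass 1:
  A via A→b a: +{b}
  S via S→A A: +{b}
  S via S→a: +{a}
  FIRST(S)={a,b}  FIRST(A)={b}
pass 2: (no change)
  FIRST(S)={a,b}  FIRST(A)={b}

FIRST(S) = ["a", "b"]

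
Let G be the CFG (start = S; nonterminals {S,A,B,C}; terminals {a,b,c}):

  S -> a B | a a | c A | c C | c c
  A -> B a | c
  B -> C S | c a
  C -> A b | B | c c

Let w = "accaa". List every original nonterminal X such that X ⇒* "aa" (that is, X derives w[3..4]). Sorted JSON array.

CNF form of G:
  S -> T0 B | T0 T0 | T1 A | T1 C | T1 T1
  A -> B T0 | c
  B -> C S | T1 T0
  C -> A T2 | C S | T1 T0 | T1 T1
  T0 -> a
  T1 -> c
  T2 -> b

CYK table (by increasing span) — only the sub-triangle for w[3..4]:
  T[3,3] 'a' = {T0}  orig:{}
  T[4,4] 'a' = {T0}  orig:{}
  T[3,4] 'aa' = {S}

Original NTs in T[3,4] deriving "aa": ["S"]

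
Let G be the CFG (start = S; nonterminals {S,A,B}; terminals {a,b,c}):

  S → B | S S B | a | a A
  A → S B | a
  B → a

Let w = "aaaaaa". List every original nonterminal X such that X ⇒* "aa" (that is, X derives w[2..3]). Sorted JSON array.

Convert to CNF:
  S -> S X1 | T0 A | a
  A -> S B | a
  B -> a
  T0 -> a
  X1 -> S B

Fill CYK table bottom-up (cells [i..j] with 2 ≤ i ≤ j ≤ 3 only):
  cell(2,2) a: {A,B,S,T0}  orig:{A,B,S}
  cell(3,3) a: {A,B,S,T0}  orig:{A,B,S}
  cell(2,3) aa: {A,S,X1}  orig:{A,S}

Original NTs in T[2,3] deriving "aa": ["A", "S"]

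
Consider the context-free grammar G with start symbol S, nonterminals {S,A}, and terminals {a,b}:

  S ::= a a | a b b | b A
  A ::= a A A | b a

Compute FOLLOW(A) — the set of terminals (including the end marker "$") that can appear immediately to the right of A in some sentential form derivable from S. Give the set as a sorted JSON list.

FIRST sets, iterate to fixpoint:
iter 1:
  A via A→a A A: +{a}
  A via A→b a: +{b}
  S via S→a a: +{a}
  S via S→b A: +{b}
  FIRST[S]={a,b}  FIRST[A]={a,b}
iter 2: (no change)
  FIRST[S]={a,b}  FIRST[A]={a,b}

Compute FOLLOW by fixpoint:
initialize: $ ∈ FOLLOW(S)
round 1:
  A→a A A: FOLLOW(A) ⊇ FIRST(A) = {a,b}; new: +{a,b}
  S→b A: FOLLOW(A) ⊇ FOLLOW(S) ⊇ {$}; new: +{$}
  FOLLOW[S]={$}  FOLLOW[A]={$,a,b}
round 2: — fixpoint
  FOLLOW[S]={$}  FOLLOW[A]={$,a,b}

FOLLOW(A) = ["$", "a", "b"]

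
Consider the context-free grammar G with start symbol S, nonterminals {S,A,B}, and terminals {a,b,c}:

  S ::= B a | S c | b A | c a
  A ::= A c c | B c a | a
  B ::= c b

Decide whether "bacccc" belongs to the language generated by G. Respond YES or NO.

Convert to CNF:
  S -> B T1 | S T0 | T0 T1 | T2 A
  A -> A X3 | B X4 | a
  B -> T0 T2
  T0 -> c
  T1 -> a
  T2 -> b
  X3 -> T0 T0
  X4 -> T0 T1

CYK fill:
  cell(0,0) b: {T2}  orig:{}
  cell(1,1) a: {A,T1}  orig:{A}
  cell(2,2) c: {T0}  orig:{}
  cell(3,3) c: {T0}  orig:{}
  cell(4,4) c: {T0}  orig:{}
  cell(5,5) c: {T0}  orig:{}
  cell(0,1) ba: {S}
  cell(1,2) ac: ∅
  cell(2,3) cc: {X3}  orig:{}
  cell(3,4) cc: {X3}  orig:{}
  cell(4,5) cc: {X3}  orig:{}
  cell(0,2) bac: {S}
  cell(1,3) acc: {A}
  cell(2,4) ccc: ∅
  cell(3,5) ccc: ∅
  cell(0,3) bacc: {S}
  cell(1,4) accc: ∅
  cell(2,5) cccc: ∅
  cell(0,4) baccc: {S}
  cell(1,5) acccc: {A}
  cell(0,5) bacccc: {S}

S ∈ T[0,5] ⇒ YES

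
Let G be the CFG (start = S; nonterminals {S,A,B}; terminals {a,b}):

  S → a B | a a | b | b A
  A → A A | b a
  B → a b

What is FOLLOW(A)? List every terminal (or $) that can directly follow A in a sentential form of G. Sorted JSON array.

FIRST iteration:
round 1:
  A via A→b a: +{b}
  B via B→a b: +{a}
  S via S→a B: +{a}
  S via S→b: +{b}
  FIRST(S)={a,b}  FIRST(A)={b}  FIRST(B)={a}
round 2: (stable)
  FIRST(S)={a,b}  FIRST(A)={b}  FIRST(B)={a}

Compute FOLLOW by fixpoint:
initialize: $ ∈ FOLLOW(S)
iter 1:
  A→A A: FOLLOW(A) ⊇ FIRST(A) = {b}; new: +{b}
  S→a B: FOLLOW(B) ⊇ FOLLOW(S) ⊇ {$}; new: +{$}
  S→b A: FOLLOW(A) ⊇ FOLLOW(S) ⊇ {$}; new: +{$}
  FOLLOW[S]={$}  FOLLOW[A]={$,b}  FOLLOW[B]={$}
iter 2: done
  FOLLOW[S]={$}  FOLLOW[A]={$,b}  FOLLOW[B]={$}

FOLLOW(A) = ["$", "b"]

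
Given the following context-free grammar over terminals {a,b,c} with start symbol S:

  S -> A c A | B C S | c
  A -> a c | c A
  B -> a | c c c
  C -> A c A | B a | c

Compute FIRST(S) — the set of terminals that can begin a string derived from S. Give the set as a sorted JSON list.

FIRST sets, iterate to fixpoint:
[1]
  A via A→a c: +{a}
  A via A→c A: +{c}
  B via B→a: +{a}
  B via B→c c c: +{c}
  C via C→A c A: +{a,c}
  S via S→A c A: +{a,c}
  FIRST[S]={a,c}  FIRST[A]={a,c}  FIRST[B]={a,c}  FIRST[C]={a,c}
[2] — fixpoint
  FIRST[S]={a,c}  FIRST[A]={a,c}  FIRST[B]={a,c}  FIRST[C]={a,c}

FIRST(S) = ["a", "c"]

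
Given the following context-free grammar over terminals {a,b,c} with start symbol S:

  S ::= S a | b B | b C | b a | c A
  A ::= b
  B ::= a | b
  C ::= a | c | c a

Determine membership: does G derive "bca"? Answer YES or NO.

CNF form of G:
  S -> S T1 | T0 A | T2 B | T2 C | T2 T1
  A -> b
  B -> a | b
  C -> T0 T1 | a | c
  T0 -> c
  T1 -> a
  T2 -> b

CYK table (by increasing span):
  T[0,0] 'b' = {A,B,T2}  orig:{A,B}
  T[1,1] 'c' = {C,T0}  orig:{C}
  T[2,2] 'a' = {B,C,T1}  orig:{B,C}
  T[0,1] 'bc' = {S}
  T[1,2] 'ca' = {C}
  T[0,2] 'bca' = {S}

S ∈ T[0,2] ⇒ YES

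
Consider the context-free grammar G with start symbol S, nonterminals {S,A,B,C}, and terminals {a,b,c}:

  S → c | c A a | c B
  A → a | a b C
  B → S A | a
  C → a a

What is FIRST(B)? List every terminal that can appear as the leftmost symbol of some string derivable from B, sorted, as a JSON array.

FIRST sets, iterate to fixpoint:
[1]
  A via A→a: +{a}
  B via B→a: +{a}
  C via C→a a: +{a}
  S via S→c: +{c}
  FIRST(S)={c}  FIRST(A)={a}  FIRST(B)={a}  FIRST(C)={a}
[2]
  B via B→S A: +{c}
  FIRST(S)={c}  FIRST(A)={a}  FIRST(B)={a,c}  FIRST(C)={a}
[3] (stable)
  FIRST(S)={c}  FIRST(A)={a}  FIRST(B)={a,c}  FIRST(C)={a}

FIRST(B) = ["a", "c"]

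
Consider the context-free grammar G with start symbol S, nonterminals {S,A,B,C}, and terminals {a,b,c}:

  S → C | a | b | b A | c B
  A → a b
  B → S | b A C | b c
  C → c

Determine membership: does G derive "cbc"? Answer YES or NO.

Convert to CNF:
  S -> T1 A | T2 B | a | b | c
  A -> T0 T1
  B -> T1 A | T1 T2 | T1 X3 | T2 B | a | b | c
  C -> c
  T0 -> a
  T1 -> b
  T2 -> c
  X3 -> A C

Fill CYK table bottom-up:
  T[0,0] 'c' = {B,C,S,T2}  orig:{B,C,S}
  T[1,1] 'b' = {B,S,T1}  orig:{B,S}
  T[2,2] 'c' = {B,C,S,T2}  orig:{B,C,S}
  T[0,1] 'cb' = {B,S}
  T[1,2] 'bc' = {B}
  T[0,2] 'cbc' = {B,S}

S ∈ T[0,2] ⇒ YES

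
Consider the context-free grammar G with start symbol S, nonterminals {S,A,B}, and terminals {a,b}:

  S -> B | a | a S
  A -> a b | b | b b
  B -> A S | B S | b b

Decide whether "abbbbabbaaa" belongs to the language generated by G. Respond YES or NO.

Convert to CNF:
  S -> A S | B S | T0 S | T1 T1 | a
  A -> T0 T1 | T1 T1 | b
  B -> A S | B S | T1 T1
  T0 -> a
  T1 -> b

Fill CYK table bottom-up:
  T[0,0] 'a' = {S,T0}  orig:{S}
  T[1,1] 'b' = {A,T1}  orig:{A}
  T[2,2] 'b' = {A,T1}  orig:{A}
  T[3,3] 'b' = {A,T1}  orig:{A}
  T[4,4] 'b' = {A,T1}  orig:{A}
  T[5,5] 'a' = {S,T0}  orig:{S}
  T[6,6] 'b' = {A,T1}  orig:{A}
  T[7,7] 'b' = {A,T1}  orig:{A}
  T[8,8] 'a' = {S,T0}  orig:{S}
  T[9,9] 'a' = {S,T0}  orig:{S}
  T[10,10] 'a' = {S,T0}  orig:{S}
  T[0,1] 'ab' = {A}
  T[1,2] 'bb' = {A,B,S}
  T[2,3] 'bb' = {A,B,S}
  T[3,4] 'bb' = {A,B,S}
  T[4,5] 'ba' = {B,S}
  T[5,6] 'ab' = {A}
  T[6,7] 'bb' = {A,B,S}
  T[7,8] 'ba' = {B,S}
  T[8,9] 'aa' = {S}
  T[9,10] 'aa' = {S}
  T[0,2] 'abb' = {S}
  T[1,3] 'bbb' = {B,S}
  T[2,4] 'bbb' = {B,S}
  T[3,5] 'bba' = {B,S}
  T[4,6] 'bab' = ∅
  T[5,7] 'abb' = {S}
  T[6,8] 'bba' = {B,S}
  T[7,9] 'baa' = {B,S}
  T[8,10] 'aaa' = {S}
  T[0,3] 'abbb' = {B,S}
  T[1,4] 'bbbb' = {B,S}
  T[2,5] 'bbba' = {B,S}
  T[3,6] 'bbab' = ∅
  T[4,7] 'babb' = {B,S}
  T[5,8] 'abba' = {B,S}
  T[6,9] 'bbaa' = {B,S}
  T[7,10] 'baaa' = {B,S}
  T[0,4] 'abbbb' = {B,S}
  T[1,5] 'bbbba' = {B,S}
  T[2,6] 'bbbab' = ∅
  T[3,7] 'bbabb' = {B,S}
  T[4,8] 'babba' = {B,S}
  T[5,9] 'abbaa' = {B,S}
  T[6,10] 'bbaaa' = {B,S}
  T[0,5] 'abbbba' = {B,S}
  T[1,6] 'bbbbab' = ∅
  T[2,7] 'bbbabb' = {B,S}
  T[3,8] 'bbabba' = {B,S}
  T[4,9] 'babbaa' = {B,S}
  T[5,10] 'abbaaa' = {B,S}
  T[0,6] 'abbbbab' = ∅
  T[1,7] 'bbbbabb' = {B,S}
  T[2,8] 'bbbabba' = {B,S}
  T[3,9] 'bbabbaa' = {B,S}
  T[4,10] 'babbaaa' = {B,S}
  T[0,7] 'abbbbabb' = {B,S}
  T[1,8] 'bbbbabba' = {B,S}
  T[2,9] 'bbbabbaa' = {B,S}
  T[3,10] 'bbabbaaa' = {B,S}
  T[0,8] 'abbbbabba' = {B,S}
  T[1,9] 'bbbbabbaa' = {B,S}
  T[2,10] 'bbbabbaaa' = {B,S}
  T[0,9] 'abbbbabbaa' = {B,S}
  T[1,10] 'bbbbabbaaa' = {B,S}
  T[0,10] 'abbbbabbaaa' = {B,S}

S ∈ T[0,10] ⇒ YES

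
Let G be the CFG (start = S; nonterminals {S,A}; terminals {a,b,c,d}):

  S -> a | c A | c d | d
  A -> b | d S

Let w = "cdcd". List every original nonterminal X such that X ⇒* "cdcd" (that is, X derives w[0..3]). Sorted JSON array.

Convert to CNF:
  S -> T1 A | T1 T0 | a | d
  A -> T0 S | b
  T0 -> d
  T1 -> c

CYK fill — only the sub-triangle for w[0..3]:
  cell(0,0) c: {T1}  orig:{}
  cell(1,1) d: {S,T0}  orig:{S}
  cell(2,2) c: {T1}  orig:{}
  cell(3,3) d: {S,T0}  orig:{S}
  cell(0,1) cd: {S}
  cell(1,2) dc: ∅
  cell(2,3) cd: {S}
  cell(0,2) cdc: ∅
  cell(1,3) dcd: {A}
  cell(0,3) cdcd: {S}

Original NTs in T[0,3] deriving "cdcd": ["S"]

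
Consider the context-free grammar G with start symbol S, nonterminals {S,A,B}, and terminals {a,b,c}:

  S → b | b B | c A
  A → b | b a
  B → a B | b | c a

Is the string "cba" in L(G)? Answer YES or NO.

Convert to CNF:
  S -> T0 B | T2 A | b
  A -> T0 T1 | b
  B -> T1 B | T2 T1 | b
  T0 -> b
  T1 -> a
  T2 -> c

Fill CYK table bottom-up:
  T[0,0] 'c' = {T2}  orig:{}
  T[1,1] 'b' = {A,B,S,T0}  orig:{A,B,S}
  T[2,2] 'a' = {T1}  orig:{}
  T[0,1] 'cb' = {S}
  T[1,2] 'ba' = {A}
  T[0,2] 'cba' = {S}

S ∈ T[0,2] ⇒ YES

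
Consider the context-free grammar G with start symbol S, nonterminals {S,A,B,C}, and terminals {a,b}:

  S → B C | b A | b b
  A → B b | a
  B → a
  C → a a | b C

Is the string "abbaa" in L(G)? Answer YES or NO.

Convert to CNF:
  S -> B C | T0 A | T0 T0
  A -> B T0 | a
  B -> a
  C -> T0 C | T1 T1
  T0 -> b
  T1 -> a

Fill CYK table bottom-up:
  T[0,0] 'a' = {A,B,T1}  orig:{A,B}
  T[1,1] 'b' = {T0}  orig:{}
  T[2,2] 'b' = {T0}  orig:{}
  T[3,3] 'a' = {A,B,T1}  orig:{A,B}
  T[4,4] 'a' = {A,B,T1}  orig:{A,B}
  T[0,1] 'ab' = {A}
  T[1,2] 'bb' = {S}
  T[2,3] 'ba' = {S}
  T[3,4] 'aa' = {C}
  T[0,2] 'abb' = ∅
  T[1,3] 'bba' = ∅
  T[2,4] 'baa' = {C}
  T[0,3] 'abba' = ∅
  T[1,4] 'bbaa' = {C}
  T[0,4] 'abbaa' = {S}

S ∈ T[0,4] ⇒ YES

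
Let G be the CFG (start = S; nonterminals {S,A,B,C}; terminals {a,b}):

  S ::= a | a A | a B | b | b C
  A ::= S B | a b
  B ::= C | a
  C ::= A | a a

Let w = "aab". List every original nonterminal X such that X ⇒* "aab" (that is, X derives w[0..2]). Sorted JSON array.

Convert to CNF:
  S -> T0 A | T0 B | T1 C | a | b
  A -> S B | T0 T1
  B -> S B | T0 T0 | T0 T1 | a
  C -> S B | T0 T0 | T0 T1
  T0 -> a
  T1 -> b

Fill CYK table bottom-up, restricted to cells inside w[0..2]:
  cell(0,0) a: {B,S,T0}  orig:{B,S}
  cell(1,1) a: {B,S,T0}  orig:{B,S}
  cell(2,2) b: {S,T1}  orig:{S}
  cell(0,1) aa: {A,B,C,S}
  cell(1,2) ab: {A,B,C}
  cell(0,2) aab: {A,B,C,S}

Original NTs in T[0,2] deriving "aab": ["A", "B", "C", "S"]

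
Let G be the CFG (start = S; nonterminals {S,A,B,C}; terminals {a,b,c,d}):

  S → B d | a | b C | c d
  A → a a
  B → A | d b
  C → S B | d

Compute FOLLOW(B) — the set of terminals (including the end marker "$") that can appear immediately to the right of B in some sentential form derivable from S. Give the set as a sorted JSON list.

Compute FIRST by fixpoint:
pass 1:
  A via A→a a: +{a}
  B via B→A: +{a}
  B via B→d b: +{d}
  C via C→d: +{d}
  S via S→B d: +{a,d}
  S via S→b C: +{b}
  S via S→c d: +{c}
  S: {a,b,c,d}  A: {a}  B: {a,d}  C: {d}
pass 2:
  C via C→S B: +{a,b,c}
  S: {a,b,c,d}  A: {a}  B: {a,d}  C: {a,b,c,d}
pass 3: (no change)
  S: {a,b,c,d}  A: {a}  B: {a,d}  C: {a,b,c,d}

Compute FOLLOW by fixpoint:
seed FOLLOW(S) with $
iter 1:
  C→S B: FOLLOW(S) ⊇ FIRST(B) = {a,d}; new: +{a,d}
  S→B d: FOLLOW(B) ⊇ FIRST(d) = {d}; new: +{d}
  S→b C: FOLLOW(C) ⊇ FOLLOW(S) ⊇ {$,a,d}; new: +{$,a,d}
  S: {$,a,d}  A: {}  B: {d}  C: {$,a,d}
iter 2:
  B→A: FOLLOW(A) ⊇ FOLLOW(B) ⊇ {d}; new: +{d}
  C→S B: FOLLOW(B) ⊇ FOLLOW(C) ⊇ {$,a,d}; new: +{$,a}
  S: {$,a,d}  A: {d}  B: {$,a,d}  C: {$,a,d}
iter 3:
  B→A: FOLLOW(A) ⊇ FOLLOW(B) ⊇ {$,a,d}; new: +{$,a}
  S: {$,a,d}  A: {$,a,d}  B: {$,a,d}  C: {$,a,d}
iter 4: done
  S: {$,a,d}  A: {$,a,d}  B: {$,a,d}  C: {$,a,d}

FOLLOW(B) = ["$", "a", "d"]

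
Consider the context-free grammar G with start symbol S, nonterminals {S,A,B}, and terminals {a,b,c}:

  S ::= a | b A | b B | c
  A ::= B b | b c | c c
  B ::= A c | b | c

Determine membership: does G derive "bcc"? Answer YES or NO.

Convert to CNF:
  S -> T0 A | T0 B | a | c
  A -> B T0 | T0 T1 | T1 T1
  B -> A T1 | b | c
  T0 -> b
  T1 -> c

Fill CYK table bottom-up:
  T[0,0] 'b' = {B,T0}  orig:{B}
  T[1,1] 'c' = {B,S,T1}  orig:{B,S}
  T[2,2] 'c' = {B,S,T1}  orig:{B,S}
  T[0,1] 'bc' = {A,S}
  T[1,2] 'cc' = {A}
  T[0,2] 'bcc' = {B,S}

S ∈ T[0,2] ⇒ YES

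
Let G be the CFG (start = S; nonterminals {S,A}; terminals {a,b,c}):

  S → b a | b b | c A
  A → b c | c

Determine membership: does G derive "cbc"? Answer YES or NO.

CNF form of G:
  S -> T0 T0 | T0 T2 | T1 A
  A -> T0 T1 | c
  T0 -> b
  T1 -> c
  T2 -> a

CYK fill:
  [0..0]={A,T1}  "c"  orig:{A}
  [1..1]={T0}  "b"  orig:{}
  [2..2]={A,T1}  "c"  orig:{A}
  [0..1]=∅  "cb"
  [1..2]={A}  "bc"
  [0..2]={S}  "cbc"

S ∈ T[0,2] ⇒ YES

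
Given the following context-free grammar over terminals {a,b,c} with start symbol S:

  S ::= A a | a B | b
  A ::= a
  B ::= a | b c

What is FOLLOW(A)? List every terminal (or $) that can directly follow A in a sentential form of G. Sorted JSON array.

FIRST sets, iterate to fixpoint:
round 1:
  A via A→a: +{a}
  B via B→a: +{a}
  B via B→b c: +{b}
  S via S→A a: +{a}
  S via S→b: +{b}
  FIRST[S]={a,b}  FIRST[A]={a}  FIRST[B]={a,b}
round 2: (no change)
  FIRST[S]={a,b}  FIRST[A]={a}  FIRST[B]={a,b}

FOLLOW iteration:
FOLLOW(S) := {$}
round 1:
  S→A a: FOLLOW(A) ⊇ FIRST(a) = {a}; new: +{a}
  S→a B: FOLLOW(B) ⊇ FOLLOW(S) ⊇ {$}; new: +{$}
  FOLLOW[S]={$}  FOLLOW[A]={a}  FOLLOW[B]={$}
round 2: (no change)
  FOLLOW[S]={$}  FOLLOW[A]={a}  FOLLOW[B]={$}

FOLLOW(A) = ["a"]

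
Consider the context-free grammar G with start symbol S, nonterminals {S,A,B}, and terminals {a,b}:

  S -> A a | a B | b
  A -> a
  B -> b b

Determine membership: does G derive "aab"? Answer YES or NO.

CNF form of G:
  S -> A T1 | T1 B | b
  A -> a
  B -> T0 T0
  T0 -> b
  T1 -> a

CYK table (by increasing span):
  T[0,0] 'a' = {A,T1}  orig:{A}
  T[1,1] 'a' = {A,T1}  orig:{A}
  T[2,2] 'b' = {S,T0}  orig:{S}
  T[0,1] 'aa' = {S}
  T[1,2] 'ab' = ∅
  T[0,2] 'aab' = ∅

S ∉ T[0,2] ⇒ NO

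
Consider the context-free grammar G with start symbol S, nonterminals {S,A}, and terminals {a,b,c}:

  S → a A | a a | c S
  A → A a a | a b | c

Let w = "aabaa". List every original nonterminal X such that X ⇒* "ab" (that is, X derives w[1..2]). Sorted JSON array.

Convert to CNF:
  S -> T0 A | T0 T0 | T2 S
  A -> A X3 | T0 T1 | c
  T0 -> a
  T1 -> b
  T2 -> c
  X3 -> T0 T0

CYK fill — only the sub-triangle for w[1..2]:
  cell(1,1) a: {T0}  orig:{}
  cell(2,2) b: {T1}  orig:{}
  cell(1,2) ab: {A}

Original NTs in T[1,2] deriving "ab": ["A"]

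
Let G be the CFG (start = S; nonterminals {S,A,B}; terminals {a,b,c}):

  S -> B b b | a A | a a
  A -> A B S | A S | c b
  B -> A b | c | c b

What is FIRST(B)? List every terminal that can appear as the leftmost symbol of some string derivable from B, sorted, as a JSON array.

FIRST iteration:
pass 1:
  A via A→c b: +{c}
  B via B→A b: +{c}
  S via S→B b b: +{c}
  S via S→a A: +{a}
  FIRST[S]={a,c}  FIRST[A]={c}  FIRST[B]={c}
pass 2: (stable)
  FIRST[S]={a,c}  FIRST[A]={c}  FIRST[B]={c}

FIRST(B) = ["c"]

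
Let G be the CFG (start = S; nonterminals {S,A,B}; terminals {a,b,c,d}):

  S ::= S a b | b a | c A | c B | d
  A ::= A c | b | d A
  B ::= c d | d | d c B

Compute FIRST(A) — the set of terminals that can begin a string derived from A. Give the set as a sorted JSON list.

FIRST iteration:
iter 1:
  A via A→b: +{b}
  A via A→d A: +{d}
  B via B→c d: +{c}
  B via B→d: +{d}
  S via S→b a: +{b}
  S via S→c A: +{c}
  S via S→d: +{d}
  FIRST(S)={b,c,d}  FIRST(A)={b,d}  FIRST(B)={c,d}
iter 2: done
  FIRST(S)={b,c,d}  FIRST(A)={b,d}  FIRST(B)={c,d}

FIRST(A) = ["b", "d"]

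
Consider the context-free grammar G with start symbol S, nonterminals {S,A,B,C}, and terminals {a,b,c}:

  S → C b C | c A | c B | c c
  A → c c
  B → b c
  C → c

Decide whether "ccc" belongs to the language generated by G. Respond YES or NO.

CNF form of G:
  S -> C X2 | T0 A | T0 B | T0 T0
  A -> T0 T0
  B -> T1 T0
  C -> c
  T0 -> c
  T1 -> b
  X2 -> T1 C

Fill CYK table bottom-up:
  T[0,0] 'c' = {C,T0}  orig:{C}
  T[1,1] 'c' = {C,T0}  orig:{C}
  T[2,2] 'c' = {C,T0}  orig:{C}
  T[0,1] 'cc' = {A,S}
  T[1,2] 'cc' = {A,S}
  T[0,2] 'ccc' = {S}

S ∈ T[0,2] ⇒ YES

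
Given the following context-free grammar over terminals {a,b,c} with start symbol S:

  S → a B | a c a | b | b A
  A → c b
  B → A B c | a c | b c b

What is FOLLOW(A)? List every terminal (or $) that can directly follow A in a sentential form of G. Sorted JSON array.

FIRST iteration:
round 1:
  A via A→c b: +{c}
  B via B→A B c: +{c}
  B via B→a c: +{a}
  B via B→b c b: +{b}
  S via S→a B: +{a}
  S via S→b: +{b}
  FIRST(S)={a,b}  FIRST(A)={c}  FIRST(B)={a,b,c}
round 2: (stable)
  FIRST(S)={a,b}  FIRST(A)={c}  FIRST(B)={a,b,c}

FOLLOW sets:
FOLLOW(S) := {$}
[1]
  B→A B c: FOLLOW(A) ⊇ FIRST(B) = {a,b,c}; new: +{a,b,c}
  B→A B c: FOLLOW(B) ⊇ FIRST(c) = {c}; new: +{c}
  S→a B: FOLLOW(B) ⊇ FOLLOW(S) ⊇ {$}; new: +{$}
  S→b A: FOLLOW(A) ⊇ FOLLOW(S) ⊇ {$}; new: +{$}
  FOLLOW(S)={$}  FOLLOW(A)={$,a,b,c}  FOLLOW(B)={$,c}
[2] — fixpoint
  FOLLOW(S)={$}  FOLLOW(A)={$,a,b,c}  FOLLOW(B)={$,c}

FOLLOW(A) = ["$", "a", "b", "c"]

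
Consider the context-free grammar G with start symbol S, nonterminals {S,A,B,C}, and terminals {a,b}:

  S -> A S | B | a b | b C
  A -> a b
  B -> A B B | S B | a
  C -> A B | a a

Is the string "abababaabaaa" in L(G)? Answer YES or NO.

CNF form of G:
  S -> A S | A X3 | S B | T0 T1 | T1 C | a
  A -> T0 T1
  B -> A X2 | S B | a
  C -> A B | T0 T0
  T0 -> a
  T1 -> b
  X2 -> B B
  X3 -> B B

Fill CYK table bottom-up:
  T[0,0] 'a' = {B,S,T0}  orig:{B,S}
  T[1,1] 'b' = {T1}  orig:{}
  T[2,2] 'a' = {B,S,T0}  orig:{B,S}
  T[3,3] 'b' = {T1}  orig:{}
  T[4,4] 'a' = {B,S,T0}  orig:{B,S}
  T[5,5] 'b' = {T1}  orig:{}
  T[6,6] 'a' = {B,S,T0}  orig:{B,S}
  T[7,7] 'a' = {B,S,T0}  orig:{B,S}
  T[8,8] 'b' = {T1}  orig:{}
  T[9,9] 'a' = {B,S,T0}  orig:{B,S}
  T[10,10] 'a' = {B,S,T0}  orig:{B,S}
  T[11,11] 'a' = {B,S,T0}  orig:{B,S}
  T[0,1] 'ab' = {A,S}
  T[1,2] 'ba' = ∅
  T[2,3] 'ab' = {A,S}
  T[3,4] 'ba' = ∅
  T[4,5] 'ab' = {A,S}
  T[5,6] 'ba' = ∅
  T[6,7] 'aa' = {B,C,S,X2,X3}  orig:{B,C,S}
  T[7,8] 'ab' = {A,S}
  T[8,9] 'ba' = ∅
  T[9,10] 'aa' = {B,C,S,X2,X3}  orig:{B,C,S}
  T[10,11] 'aa' = {B,C,S,X2,X3}  orig:{B,C,S}
  T[0,2] 'aba' = {B,C,S}
  T[1,3] 'bab' = ∅
  T[2,4] 'aba' = {B,C,S}
  T[3,5] 'bab' = ∅
  T[4,6] 'aba' = {B,C,S}
  T[5,7] 'baa' = {S}
  T[6,8] 'aab' = ∅
  T[7,9] 'aba' = {B,C,S}
  T[8,10] 'baa' = {S}
  T[9,11] 'aaa' = {B,S,X2,X3}  orig:{B,S}
  T[0,3] 'abab' = {S}
  T[1,4] 'baba' = {S}
  T[2,5] 'abab' = {S}
  T[3,6] 'baba' = {S}
  T[4,7] 'abaa' = {B,C,S,X2,X3}  orig:{B,C,S}
  T[5,8] 'baab' = ∅
  T[6,9] 'aaba' = {B,S,X2,X3}  orig:{B,S}
  T[7,10] 'abaa' = {B,C,S,X2,X3}  orig:{B,C,S}
  T[8,11] 'baaa' = {B,S}
  T[0,4] 'ababa' = {B,C,S}
  T[1,5] 'babab' = ∅
  T[2,6] 'ababa' = {B,C,S}
  T[3,7] 'babaa' = {B,S}
  T[4,8] 'abaab' = ∅
  T[5,9] 'baaba' = ∅
  T[6,10] 'aabaa' = {B,S,X2,X3}  orig:{B,S}
  T[7,11] 'abaaa' = {B,C,S,X2,X3}  orig:{B,C,S}
  T[0,5] 'ababab' = {S}
  T[1,6] 'bababa' = {S}
  T[2,7] 'ababaa' = {B,C,S,X2,X3}  orig:{B,C,S}
  T[3,8] 'babaab' = ∅
  T[4,9] 'abaaba' = {B,C,S,X2,X3}  orig:{B,C,S}
  T[5,10] 'baabaa' = ∅
  T[6,11] 'aabaaa' = {B,S,X2,X3}  orig:{B,S}
  T[0,6] 'abababa' = {B,C,S}
  T[1,7] 'bababaa' = {B,S}
  T[2,8] 'ababaab' = ∅
  T[3,9] 'babaaba' = {B,S}
  T[4,10] 'abaabaa' = {B,C,S,X2,X3}  orig:{B,C,S}
  T[5,11] 'baabaaa' = {B,S}
  T[0,7] 'abababaa' = {B,C,S,X2,X3}  orig:{B,C,S}
  T[1,8] 'bababaab' = ∅
  T[2,9] 'ababaaba' = {B,C,S,X2,X3}  orig:{B,C,S}
  T[3,10] 'babaabaa' = {B,S,X2,X3}  orig:{B,S}
  T[4,11] 'abaabaaa' = {B,C,S,X2,X3}  orig:{B,C,S}
  T[0,8] 'abababaab' = ∅
  T[1,9] 'bababaaba' = {B,S}
  T[2,10] 'ababaabaa' = {B,C,S,X2,X3}  orig:{B,C,S}
  T[3,11] 'babaabaaa' = {B,S,X2,X3}  orig:{B,S}
  T[0,9] 'abababaaba' = {B,C,S,X2,X3}  orig:{B,C,S}
  T[1,10] 'bababaabaa' = {B,S,X2,X3}  orig:{B,S}
  T[2,11] 'ababaabaaa' = {B,C,S,X2,X3}  orig:{B,C,S}
  T[0,10] 'abababaabaa' = {B,C,S,X2,X3}  orig:{B,C,S}
  T[1,11] 'bababaabaaa' = {B,S,X2,X3}  orig:{B,S}
  T[0,11] 'abababaabaaa' = {B,C,S,X2,X3}  orig:{B,C,S}

S ∈ T[0,11] ⇒ YES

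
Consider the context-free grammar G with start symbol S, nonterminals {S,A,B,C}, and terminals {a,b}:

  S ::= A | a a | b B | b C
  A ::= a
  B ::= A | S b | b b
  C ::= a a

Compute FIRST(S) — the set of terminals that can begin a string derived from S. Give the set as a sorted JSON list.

FIRST sets, iterate to fixpoint:
round 1:
  A via A→a: +{a}
  B via B→A: +{a}
  B via B→b b: +{b}
  C via C→a a: +{a}
  S via S→A: +{a}
  S via S→b B: +{b}
  S: {a,b}  A: {a}  B: {a,b}  C: {a}
round 2: done
  S: {a,b}  A: {a}  B: {a,b}  C: {a}

FIRST(S) = ["a", "b"]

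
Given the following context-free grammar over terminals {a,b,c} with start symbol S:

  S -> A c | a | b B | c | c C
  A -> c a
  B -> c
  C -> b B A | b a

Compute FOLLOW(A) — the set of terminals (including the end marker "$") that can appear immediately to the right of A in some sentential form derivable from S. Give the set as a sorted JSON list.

Compute FIRST by fixpoint:
iter 1:
  A via A→c a: +{c}
  B via B→c: +{c}
  C via C→b B A: +{b}
  S via S→A c: +{c}
  S via S→a: +{a}
  S via S→b B: +{b}
  FIRST(S)={a,b,c}  FIRST(A)={c}  FIRST(B)={c}  FIRST(C)={b}
iter 2: — fixpoint
  FIRST(S)={a,b,c}  FIRST(A)={c}  FIRST(B)={c}  FIRST(C)={b}

FOLLOW sets:
FOLLOW(S) := {$}
pass 1:
  C→b B A: FOLLOW(B) ⊇ FIRST(A) = {c}; new: +{c}
  S→A c: FOLLOW(A) ⊇ FIRST(c) = {c}; new: +{c}
  S→b B: FOLLOW(B) ⊇ FOLLOW(S) ⊇ {$}; new: +{$}
  S→c C: FOLLOW(C) ⊇ FOLLOW(S) ⊇ {$}; new: +{$}
  FOLLOW[S]={$}  FOLLOW[A]={c}  FOLLOW[B]={$,c}  FOLLOW[C]={$}
pass 2:
  C→b B A: FOLLOW(A) ⊇ FOLLOW(C) ⊇ {$}; new: +{$}
  FOLLOW[S]={$}  FOLLOW[A]={$,c}  FOLLOW[B]={$,c}  FOLLOW[C]={$}
pass 3: (no change)
  FOLLOW[S]={$}  FOLLOW[A]={$,c}  FOLLOW[B]={$,c}  FOLLOW[C]={$}

FOLLOW(A) = ["$", "c"]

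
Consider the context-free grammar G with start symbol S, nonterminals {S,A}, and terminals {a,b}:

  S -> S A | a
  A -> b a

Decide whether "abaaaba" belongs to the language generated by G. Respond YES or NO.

Convert to CNF:
  S -> S A | a
  A -> T0 T1
  T0 -> b
  T1 -> a

CYK table (by increasing span):
  cell(0,0) a: {S,T1}  orig:{S}
  cell(1,1) b: {T0}  orig:{}
  cell(2,2) a: {S,T1}  orig:{S}
  cell(3,3) a: {S,T1}  orig:{S}
  cell(4,4) a: {S,T1}  orig:{S}
  cell(5,5) b: {T0}  orig:{}
  cell(6,6) a: {S,T1}  orig:{S}
  cell(0,1) ab: ∅
  cell(1,2) ba: {A}
  cell(2,3) aa: ∅
  cell(3,4) aa: ∅
  cell(4,5) ab: ∅
  cell(5,6) ba: {A}
  cell(0,2) aba: {S}
  cell(1,3) baa: ∅
  cell(2,4) aaa: ∅
  cell(3,5) aab: ∅
  cell(4,6) aba: {S}
  cell(0,3) abaa: ∅
  cell(1,4) baaa: ∅
  cell(2,5) aaab: ∅
  cell(3,6) aaba: ∅
  cell(0,4) abaaa: ∅
  cell(1,5) baaab: ∅
  cell(2,6) aaaba: ∅
  cell(0,5) abaaab: ∅
  cell(1,6) baaaba: ∅
  cell(0,6) abaaaba: ∅

S ∉ T[0,6] ⇒ NO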